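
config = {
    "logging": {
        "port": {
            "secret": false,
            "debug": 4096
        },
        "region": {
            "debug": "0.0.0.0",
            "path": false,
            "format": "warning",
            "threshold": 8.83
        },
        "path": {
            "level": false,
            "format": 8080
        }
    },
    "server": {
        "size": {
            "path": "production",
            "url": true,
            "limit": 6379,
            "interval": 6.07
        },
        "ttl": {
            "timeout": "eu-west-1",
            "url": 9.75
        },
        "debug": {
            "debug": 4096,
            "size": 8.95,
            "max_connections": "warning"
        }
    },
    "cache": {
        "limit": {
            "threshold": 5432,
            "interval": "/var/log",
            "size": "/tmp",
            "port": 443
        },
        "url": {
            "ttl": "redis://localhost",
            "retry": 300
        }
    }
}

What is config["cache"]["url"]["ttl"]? "redis://localhost"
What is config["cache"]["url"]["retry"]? 300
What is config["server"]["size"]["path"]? "production"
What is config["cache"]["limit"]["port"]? 443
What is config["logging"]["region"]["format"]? "warning"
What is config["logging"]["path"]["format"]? 8080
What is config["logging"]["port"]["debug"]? 4096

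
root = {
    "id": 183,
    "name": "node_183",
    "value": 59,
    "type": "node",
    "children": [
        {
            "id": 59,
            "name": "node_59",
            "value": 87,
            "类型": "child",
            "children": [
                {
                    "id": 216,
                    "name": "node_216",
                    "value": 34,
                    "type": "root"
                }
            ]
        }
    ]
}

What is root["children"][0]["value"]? 87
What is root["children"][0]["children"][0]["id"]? 216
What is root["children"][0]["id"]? 59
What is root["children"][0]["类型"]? "child"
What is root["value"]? 59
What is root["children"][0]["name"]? "node_59"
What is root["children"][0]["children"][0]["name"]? "node_216"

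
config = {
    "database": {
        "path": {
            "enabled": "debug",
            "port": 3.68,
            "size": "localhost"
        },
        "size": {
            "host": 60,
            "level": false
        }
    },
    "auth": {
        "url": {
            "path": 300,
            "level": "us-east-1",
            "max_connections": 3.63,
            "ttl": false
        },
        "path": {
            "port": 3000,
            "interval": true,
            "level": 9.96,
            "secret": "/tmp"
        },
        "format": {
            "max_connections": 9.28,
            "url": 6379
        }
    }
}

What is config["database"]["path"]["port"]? 3.68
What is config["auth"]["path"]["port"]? 3000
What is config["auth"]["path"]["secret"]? "/tmp"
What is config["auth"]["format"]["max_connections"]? 9.28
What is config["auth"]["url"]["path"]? 300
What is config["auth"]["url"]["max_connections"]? 3.63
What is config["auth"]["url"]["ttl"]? False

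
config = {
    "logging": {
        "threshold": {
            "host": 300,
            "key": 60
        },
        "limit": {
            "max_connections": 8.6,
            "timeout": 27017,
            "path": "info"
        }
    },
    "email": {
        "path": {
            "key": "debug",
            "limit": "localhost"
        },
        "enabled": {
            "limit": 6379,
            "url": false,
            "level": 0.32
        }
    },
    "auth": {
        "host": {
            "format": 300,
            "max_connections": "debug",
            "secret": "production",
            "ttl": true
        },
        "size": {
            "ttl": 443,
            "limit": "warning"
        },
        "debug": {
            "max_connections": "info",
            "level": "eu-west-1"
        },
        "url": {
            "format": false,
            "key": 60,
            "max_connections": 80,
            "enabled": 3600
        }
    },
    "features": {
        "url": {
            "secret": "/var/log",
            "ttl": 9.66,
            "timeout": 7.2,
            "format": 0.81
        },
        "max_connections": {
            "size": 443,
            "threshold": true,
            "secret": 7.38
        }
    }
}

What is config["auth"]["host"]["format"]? 300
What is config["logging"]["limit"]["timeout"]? 27017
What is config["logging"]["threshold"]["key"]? 60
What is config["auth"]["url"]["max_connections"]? 80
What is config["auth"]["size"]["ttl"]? 443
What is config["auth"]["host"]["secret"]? "production"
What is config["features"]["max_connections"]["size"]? 443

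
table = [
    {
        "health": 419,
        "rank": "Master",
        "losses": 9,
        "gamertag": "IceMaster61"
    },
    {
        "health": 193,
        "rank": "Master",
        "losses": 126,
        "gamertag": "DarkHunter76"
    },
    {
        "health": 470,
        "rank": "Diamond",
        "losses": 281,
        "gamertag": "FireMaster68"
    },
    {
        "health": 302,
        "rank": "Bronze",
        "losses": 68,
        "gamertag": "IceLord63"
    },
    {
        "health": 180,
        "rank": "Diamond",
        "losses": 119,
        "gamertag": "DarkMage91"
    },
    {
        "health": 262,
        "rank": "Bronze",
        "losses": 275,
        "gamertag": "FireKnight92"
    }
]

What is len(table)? 6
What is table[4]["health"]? 180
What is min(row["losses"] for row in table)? 9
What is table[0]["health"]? 419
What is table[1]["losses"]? 126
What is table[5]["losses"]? 275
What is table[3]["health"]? 302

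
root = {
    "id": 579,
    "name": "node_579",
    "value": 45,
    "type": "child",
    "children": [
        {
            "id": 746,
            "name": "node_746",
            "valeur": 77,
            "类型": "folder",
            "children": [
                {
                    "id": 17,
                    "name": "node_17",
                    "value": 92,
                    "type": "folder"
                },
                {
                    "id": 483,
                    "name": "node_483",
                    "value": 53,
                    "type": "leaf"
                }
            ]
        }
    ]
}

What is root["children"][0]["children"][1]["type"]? "leaf"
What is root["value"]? 45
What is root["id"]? 579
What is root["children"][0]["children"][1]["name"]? "node_483"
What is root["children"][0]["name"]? "node_746"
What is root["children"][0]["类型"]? "folder"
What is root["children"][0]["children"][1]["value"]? 53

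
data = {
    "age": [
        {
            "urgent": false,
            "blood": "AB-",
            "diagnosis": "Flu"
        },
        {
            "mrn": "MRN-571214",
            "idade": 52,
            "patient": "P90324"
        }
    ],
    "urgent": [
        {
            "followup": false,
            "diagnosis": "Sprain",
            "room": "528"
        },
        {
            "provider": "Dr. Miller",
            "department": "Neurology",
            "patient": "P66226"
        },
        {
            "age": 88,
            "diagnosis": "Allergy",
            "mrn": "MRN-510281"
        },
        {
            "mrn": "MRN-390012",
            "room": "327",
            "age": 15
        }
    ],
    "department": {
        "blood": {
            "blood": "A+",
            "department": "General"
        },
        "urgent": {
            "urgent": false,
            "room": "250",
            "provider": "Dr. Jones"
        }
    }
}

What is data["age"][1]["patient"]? "P90324"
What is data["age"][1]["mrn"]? "MRN-571214"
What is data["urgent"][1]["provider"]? "Dr. Miller"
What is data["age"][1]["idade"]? 52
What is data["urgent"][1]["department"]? "Neurology"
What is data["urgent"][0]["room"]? "528"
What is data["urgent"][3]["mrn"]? "MRN-390012"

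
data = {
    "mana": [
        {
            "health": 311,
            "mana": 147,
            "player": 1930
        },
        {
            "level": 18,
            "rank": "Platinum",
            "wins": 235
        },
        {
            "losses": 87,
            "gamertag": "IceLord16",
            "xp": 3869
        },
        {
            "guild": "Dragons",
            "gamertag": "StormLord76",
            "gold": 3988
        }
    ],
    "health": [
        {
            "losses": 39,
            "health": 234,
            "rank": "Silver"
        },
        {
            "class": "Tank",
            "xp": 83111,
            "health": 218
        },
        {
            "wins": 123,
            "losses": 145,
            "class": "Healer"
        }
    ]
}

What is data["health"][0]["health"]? 234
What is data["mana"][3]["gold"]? 3988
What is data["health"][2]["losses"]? 145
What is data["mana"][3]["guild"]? "Dragons"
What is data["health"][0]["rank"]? "Silver"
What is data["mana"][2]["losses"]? 87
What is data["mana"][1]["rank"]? "Platinum"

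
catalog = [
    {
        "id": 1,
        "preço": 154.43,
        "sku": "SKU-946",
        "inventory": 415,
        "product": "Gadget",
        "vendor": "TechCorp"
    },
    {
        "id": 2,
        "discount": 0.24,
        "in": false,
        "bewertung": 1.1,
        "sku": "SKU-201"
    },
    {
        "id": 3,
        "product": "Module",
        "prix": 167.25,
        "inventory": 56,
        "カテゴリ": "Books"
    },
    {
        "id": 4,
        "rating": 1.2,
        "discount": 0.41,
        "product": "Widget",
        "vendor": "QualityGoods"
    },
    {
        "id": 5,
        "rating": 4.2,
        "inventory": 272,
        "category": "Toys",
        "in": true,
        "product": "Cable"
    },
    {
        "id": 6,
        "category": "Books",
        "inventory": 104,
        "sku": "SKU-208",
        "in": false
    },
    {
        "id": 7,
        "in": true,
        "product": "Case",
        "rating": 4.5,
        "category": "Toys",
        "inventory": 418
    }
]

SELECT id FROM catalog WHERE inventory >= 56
[1, 3, 5, 6, 7]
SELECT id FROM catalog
[1, 2, 3, 4, 5, 6, 7]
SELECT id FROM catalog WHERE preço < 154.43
[]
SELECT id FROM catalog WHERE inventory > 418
[]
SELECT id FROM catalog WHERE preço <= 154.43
[1]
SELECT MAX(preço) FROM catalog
154.43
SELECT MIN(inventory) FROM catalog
56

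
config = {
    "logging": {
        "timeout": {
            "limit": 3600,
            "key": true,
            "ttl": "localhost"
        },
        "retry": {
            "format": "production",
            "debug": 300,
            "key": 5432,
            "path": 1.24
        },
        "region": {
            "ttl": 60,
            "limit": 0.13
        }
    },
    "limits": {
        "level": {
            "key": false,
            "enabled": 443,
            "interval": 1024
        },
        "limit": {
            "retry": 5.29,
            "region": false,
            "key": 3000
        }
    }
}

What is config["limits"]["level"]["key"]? False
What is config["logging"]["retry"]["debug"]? 300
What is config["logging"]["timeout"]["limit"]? 3600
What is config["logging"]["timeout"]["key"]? True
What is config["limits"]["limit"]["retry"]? 5.29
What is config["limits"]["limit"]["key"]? 3000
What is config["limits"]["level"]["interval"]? 1024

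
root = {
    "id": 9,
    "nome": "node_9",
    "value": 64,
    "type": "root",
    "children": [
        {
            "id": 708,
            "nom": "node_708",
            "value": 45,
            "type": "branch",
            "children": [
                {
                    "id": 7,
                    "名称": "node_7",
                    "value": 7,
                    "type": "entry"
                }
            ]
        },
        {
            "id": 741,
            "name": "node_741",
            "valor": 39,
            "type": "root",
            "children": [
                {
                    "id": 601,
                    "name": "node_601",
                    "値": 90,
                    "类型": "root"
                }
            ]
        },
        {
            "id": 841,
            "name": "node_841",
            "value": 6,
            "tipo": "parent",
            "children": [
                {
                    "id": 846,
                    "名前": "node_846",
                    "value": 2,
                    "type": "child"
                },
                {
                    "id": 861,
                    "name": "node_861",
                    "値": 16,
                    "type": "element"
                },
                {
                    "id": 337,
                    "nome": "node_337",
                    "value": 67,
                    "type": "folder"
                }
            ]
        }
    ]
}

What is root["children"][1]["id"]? 741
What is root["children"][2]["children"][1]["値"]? 16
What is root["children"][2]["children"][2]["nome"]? "node_337"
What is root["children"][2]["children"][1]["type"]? "element"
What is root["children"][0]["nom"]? "node_708"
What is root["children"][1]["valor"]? 39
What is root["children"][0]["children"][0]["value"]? 7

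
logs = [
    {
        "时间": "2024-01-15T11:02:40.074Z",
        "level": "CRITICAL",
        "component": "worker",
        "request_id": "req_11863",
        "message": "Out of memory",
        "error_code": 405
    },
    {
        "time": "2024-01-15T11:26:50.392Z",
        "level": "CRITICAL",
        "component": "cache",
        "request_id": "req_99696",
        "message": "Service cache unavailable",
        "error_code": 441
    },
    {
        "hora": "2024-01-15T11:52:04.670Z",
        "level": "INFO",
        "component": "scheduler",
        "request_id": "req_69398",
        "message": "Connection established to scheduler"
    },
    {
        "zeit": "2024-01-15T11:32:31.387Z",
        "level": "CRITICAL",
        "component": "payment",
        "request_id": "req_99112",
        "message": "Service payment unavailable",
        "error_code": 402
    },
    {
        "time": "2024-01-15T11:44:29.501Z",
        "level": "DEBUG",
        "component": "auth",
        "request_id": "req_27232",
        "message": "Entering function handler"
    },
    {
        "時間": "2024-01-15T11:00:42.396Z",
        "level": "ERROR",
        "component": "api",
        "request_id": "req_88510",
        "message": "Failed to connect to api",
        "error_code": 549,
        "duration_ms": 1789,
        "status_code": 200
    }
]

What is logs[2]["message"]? "Connection established to scheduler"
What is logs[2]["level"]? "INFO"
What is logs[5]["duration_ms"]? 1789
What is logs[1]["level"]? "CRITICAL"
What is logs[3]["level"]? "CRITICAL"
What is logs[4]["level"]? "DEBUG"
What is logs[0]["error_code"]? 405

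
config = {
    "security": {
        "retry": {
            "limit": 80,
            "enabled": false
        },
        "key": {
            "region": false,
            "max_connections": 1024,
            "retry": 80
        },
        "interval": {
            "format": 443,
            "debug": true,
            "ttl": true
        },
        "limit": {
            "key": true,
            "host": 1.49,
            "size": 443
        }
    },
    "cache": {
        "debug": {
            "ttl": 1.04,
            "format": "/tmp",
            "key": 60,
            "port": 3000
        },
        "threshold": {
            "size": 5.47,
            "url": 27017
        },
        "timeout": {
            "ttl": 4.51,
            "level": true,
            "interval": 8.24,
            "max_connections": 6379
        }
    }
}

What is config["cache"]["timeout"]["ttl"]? 4.51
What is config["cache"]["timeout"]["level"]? True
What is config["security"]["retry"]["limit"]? 80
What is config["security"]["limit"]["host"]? 1.49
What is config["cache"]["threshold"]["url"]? 27017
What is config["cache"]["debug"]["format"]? "/tmp"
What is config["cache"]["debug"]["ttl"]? 1.04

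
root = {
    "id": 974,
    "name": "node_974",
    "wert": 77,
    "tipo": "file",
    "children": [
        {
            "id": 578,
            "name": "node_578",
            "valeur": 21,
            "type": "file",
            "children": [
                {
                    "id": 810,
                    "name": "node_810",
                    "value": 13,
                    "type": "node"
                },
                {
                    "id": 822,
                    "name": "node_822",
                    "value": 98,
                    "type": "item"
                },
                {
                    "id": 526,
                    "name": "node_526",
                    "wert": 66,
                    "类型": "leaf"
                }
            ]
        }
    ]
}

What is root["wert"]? 77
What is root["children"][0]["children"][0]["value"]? 13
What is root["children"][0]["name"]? "node_578"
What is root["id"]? 974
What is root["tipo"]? "file"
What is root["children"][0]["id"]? 578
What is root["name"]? "node_974"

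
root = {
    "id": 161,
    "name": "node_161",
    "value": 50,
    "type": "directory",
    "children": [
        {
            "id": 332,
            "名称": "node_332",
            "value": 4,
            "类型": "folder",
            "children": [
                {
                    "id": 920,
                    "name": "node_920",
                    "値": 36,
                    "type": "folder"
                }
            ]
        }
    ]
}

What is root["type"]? "directory"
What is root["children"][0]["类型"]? "folder"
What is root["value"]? 50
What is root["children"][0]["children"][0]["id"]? 920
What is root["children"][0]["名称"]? "node_332"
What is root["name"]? "node_161"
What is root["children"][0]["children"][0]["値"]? 36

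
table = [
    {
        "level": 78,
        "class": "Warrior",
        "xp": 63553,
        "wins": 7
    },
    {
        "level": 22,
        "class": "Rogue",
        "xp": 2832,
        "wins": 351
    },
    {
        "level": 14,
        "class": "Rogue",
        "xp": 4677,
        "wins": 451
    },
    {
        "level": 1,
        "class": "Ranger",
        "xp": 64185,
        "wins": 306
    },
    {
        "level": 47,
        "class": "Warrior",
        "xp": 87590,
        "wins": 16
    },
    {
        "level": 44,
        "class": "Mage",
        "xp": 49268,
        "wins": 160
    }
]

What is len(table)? 6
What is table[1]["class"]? "Rogue"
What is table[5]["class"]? "Mage"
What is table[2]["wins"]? 451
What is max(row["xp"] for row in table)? 87590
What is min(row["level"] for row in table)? 1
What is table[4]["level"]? 47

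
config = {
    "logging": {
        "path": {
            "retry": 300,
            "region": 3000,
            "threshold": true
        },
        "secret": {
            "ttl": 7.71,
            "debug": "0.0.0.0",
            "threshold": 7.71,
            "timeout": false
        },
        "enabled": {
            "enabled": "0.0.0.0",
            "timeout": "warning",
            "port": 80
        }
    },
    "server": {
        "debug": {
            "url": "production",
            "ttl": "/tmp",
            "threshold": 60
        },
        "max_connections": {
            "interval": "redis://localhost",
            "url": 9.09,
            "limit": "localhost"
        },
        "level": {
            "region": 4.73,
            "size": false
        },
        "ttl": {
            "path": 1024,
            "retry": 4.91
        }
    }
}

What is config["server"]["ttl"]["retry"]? 4.91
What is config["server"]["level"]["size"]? False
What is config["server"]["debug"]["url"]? "production"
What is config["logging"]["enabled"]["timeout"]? "warning"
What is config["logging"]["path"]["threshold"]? True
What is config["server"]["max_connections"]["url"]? 9.09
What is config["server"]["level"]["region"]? 4.73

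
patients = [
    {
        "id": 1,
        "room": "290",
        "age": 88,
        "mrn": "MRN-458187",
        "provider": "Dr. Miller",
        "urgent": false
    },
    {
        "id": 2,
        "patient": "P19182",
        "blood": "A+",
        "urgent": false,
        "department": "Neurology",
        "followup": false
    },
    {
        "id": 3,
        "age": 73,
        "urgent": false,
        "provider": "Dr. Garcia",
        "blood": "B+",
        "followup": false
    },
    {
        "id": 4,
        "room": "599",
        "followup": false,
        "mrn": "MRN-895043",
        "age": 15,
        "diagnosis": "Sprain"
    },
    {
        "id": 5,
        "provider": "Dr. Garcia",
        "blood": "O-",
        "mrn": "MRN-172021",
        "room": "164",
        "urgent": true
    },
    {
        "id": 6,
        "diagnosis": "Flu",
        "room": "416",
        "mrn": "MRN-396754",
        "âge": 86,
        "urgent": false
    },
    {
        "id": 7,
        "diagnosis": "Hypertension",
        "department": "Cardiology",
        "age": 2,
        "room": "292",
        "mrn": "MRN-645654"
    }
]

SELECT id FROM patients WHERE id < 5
[1, 2, 3, 4]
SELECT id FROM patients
[1, 2, 3, 4, 5, 6, 7]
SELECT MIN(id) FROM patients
1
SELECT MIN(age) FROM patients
2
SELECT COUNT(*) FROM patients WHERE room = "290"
1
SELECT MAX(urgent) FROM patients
True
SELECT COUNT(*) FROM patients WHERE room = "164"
1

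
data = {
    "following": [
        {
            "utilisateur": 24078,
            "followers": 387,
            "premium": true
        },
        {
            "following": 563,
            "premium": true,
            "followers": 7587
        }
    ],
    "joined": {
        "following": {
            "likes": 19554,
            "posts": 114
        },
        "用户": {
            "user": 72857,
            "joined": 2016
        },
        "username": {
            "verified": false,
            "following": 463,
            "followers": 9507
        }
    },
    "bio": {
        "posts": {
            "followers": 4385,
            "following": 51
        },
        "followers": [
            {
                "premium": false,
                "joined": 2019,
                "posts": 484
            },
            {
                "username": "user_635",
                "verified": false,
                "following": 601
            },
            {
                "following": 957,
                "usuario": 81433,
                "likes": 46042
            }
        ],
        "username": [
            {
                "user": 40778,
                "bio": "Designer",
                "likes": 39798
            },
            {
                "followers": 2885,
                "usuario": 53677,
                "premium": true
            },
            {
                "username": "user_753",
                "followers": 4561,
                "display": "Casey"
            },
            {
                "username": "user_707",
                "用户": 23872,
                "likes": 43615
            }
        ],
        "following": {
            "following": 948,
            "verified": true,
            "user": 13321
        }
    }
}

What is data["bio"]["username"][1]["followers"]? 2885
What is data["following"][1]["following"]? 563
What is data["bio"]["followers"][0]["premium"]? False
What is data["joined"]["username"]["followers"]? 9507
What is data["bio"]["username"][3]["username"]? "user_707"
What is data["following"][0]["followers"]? 387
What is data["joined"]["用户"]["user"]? 72857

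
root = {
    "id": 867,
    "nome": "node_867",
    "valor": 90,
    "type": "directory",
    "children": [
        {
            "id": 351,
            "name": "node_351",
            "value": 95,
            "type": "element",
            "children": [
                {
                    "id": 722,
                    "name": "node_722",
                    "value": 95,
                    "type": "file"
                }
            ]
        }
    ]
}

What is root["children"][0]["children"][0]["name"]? "node_722"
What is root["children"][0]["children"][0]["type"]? "file"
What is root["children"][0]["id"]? 351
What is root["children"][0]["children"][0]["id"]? 722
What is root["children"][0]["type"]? "element"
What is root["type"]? "directory"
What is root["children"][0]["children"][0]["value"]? 95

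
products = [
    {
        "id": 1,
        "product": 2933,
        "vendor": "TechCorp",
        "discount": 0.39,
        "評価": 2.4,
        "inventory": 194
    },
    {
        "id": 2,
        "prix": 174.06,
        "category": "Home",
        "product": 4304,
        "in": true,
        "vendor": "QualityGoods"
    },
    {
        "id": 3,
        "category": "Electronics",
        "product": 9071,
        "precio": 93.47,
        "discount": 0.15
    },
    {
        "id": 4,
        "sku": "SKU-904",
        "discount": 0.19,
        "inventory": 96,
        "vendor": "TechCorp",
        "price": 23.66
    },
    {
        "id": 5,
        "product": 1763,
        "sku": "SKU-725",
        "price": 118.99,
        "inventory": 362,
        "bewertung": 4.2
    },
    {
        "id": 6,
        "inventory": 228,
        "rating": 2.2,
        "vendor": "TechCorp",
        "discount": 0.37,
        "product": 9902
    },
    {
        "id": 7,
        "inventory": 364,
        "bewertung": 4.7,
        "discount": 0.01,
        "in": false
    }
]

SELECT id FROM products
[1, 2, 3, 4, 5, 6, 7]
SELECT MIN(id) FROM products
1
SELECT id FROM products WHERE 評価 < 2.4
[]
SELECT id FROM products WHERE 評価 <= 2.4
[1]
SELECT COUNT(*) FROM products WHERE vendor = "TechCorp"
3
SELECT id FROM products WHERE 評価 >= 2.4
[1]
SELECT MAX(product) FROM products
9902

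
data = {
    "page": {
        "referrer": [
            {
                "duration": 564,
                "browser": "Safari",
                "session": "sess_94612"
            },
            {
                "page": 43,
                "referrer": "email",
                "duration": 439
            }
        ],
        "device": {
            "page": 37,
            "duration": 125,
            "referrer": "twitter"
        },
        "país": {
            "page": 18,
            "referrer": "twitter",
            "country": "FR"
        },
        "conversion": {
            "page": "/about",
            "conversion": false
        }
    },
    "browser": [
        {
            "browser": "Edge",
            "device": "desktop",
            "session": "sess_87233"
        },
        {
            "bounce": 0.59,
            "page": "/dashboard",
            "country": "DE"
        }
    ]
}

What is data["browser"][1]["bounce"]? 0.59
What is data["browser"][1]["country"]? "DE"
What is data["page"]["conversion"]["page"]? "/about"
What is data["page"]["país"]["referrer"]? "twitter"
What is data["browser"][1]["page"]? "/dashboard"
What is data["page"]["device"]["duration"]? 125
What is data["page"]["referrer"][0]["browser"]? "Safari"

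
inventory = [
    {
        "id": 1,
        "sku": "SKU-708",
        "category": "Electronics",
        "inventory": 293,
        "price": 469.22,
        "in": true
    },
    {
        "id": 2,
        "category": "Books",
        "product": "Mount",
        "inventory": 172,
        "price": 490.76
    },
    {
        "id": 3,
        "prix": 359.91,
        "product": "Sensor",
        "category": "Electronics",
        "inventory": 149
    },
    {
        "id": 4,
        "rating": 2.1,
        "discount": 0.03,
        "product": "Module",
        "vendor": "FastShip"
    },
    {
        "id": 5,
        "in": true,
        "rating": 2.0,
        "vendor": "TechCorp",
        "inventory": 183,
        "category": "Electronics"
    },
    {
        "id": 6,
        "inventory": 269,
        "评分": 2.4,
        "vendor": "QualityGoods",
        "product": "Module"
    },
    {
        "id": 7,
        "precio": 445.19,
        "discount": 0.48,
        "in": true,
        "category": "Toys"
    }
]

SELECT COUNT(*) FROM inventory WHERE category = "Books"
1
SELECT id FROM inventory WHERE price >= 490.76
[2]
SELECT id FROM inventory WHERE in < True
[]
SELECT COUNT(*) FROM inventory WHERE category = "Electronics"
3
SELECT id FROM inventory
[1, 2, 3, 4, 5, 6, 7]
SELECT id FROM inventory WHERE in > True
[]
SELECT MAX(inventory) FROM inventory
293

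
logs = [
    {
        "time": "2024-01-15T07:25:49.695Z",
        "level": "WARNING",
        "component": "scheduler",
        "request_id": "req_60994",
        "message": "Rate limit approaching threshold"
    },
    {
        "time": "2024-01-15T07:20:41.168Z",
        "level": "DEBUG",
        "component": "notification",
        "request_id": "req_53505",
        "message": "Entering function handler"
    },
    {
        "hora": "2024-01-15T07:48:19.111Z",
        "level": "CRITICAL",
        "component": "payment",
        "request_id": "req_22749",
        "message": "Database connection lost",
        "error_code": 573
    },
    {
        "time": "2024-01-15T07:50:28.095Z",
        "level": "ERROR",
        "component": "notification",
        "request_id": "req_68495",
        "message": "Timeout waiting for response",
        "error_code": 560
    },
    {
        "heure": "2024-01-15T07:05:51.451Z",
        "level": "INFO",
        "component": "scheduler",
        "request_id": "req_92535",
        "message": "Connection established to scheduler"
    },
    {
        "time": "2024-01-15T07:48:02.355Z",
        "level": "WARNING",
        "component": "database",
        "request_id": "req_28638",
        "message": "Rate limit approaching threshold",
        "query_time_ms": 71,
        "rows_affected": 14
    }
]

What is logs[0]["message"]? "Rate limit approaching threshold"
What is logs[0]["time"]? "2024-01-15T07:25:49.695Z"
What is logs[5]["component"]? "database"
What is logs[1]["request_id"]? "req_53505"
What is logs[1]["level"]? "DEBUG"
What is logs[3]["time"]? "2024-01-15T07:50:28.095Z"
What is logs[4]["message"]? "Connection established to scheduler"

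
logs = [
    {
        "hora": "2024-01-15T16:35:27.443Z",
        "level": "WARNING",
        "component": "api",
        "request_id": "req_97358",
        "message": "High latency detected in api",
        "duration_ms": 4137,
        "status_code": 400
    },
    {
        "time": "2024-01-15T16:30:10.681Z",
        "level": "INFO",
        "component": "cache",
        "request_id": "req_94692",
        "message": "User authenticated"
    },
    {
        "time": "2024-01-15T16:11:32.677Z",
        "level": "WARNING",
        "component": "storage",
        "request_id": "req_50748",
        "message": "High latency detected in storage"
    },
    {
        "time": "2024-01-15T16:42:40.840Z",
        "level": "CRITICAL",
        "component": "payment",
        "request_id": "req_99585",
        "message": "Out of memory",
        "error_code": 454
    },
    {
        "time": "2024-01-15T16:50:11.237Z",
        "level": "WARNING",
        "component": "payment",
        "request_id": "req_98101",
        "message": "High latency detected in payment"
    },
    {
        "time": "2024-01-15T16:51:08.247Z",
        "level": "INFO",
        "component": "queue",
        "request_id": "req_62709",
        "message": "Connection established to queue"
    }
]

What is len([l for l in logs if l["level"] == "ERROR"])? 0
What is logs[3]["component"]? "payment"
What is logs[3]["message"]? "Out of memory"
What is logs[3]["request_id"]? "req_99585"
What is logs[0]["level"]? "WARNING"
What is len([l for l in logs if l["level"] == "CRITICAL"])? 1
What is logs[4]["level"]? "WARNING"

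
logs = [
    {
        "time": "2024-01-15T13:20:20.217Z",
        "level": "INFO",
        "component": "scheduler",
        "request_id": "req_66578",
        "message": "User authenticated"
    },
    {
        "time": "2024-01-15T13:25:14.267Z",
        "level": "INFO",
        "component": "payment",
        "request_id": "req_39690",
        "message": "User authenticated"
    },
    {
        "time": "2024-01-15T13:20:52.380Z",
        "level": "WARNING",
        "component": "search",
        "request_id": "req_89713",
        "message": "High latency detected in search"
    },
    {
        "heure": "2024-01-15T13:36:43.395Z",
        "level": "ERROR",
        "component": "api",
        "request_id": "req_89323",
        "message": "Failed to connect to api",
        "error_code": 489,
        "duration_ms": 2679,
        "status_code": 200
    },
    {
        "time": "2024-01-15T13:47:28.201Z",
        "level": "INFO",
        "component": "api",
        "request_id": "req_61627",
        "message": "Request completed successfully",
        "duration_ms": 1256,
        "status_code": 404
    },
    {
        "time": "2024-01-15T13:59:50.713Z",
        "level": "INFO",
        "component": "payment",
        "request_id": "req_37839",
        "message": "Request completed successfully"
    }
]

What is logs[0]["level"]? "INFO"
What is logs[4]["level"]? "INFO"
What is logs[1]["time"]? "2024-01-15T13:25:14.267Z"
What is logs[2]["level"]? "WARNING"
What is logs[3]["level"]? "ERROR"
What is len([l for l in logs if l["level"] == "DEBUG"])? 0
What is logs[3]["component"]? "api"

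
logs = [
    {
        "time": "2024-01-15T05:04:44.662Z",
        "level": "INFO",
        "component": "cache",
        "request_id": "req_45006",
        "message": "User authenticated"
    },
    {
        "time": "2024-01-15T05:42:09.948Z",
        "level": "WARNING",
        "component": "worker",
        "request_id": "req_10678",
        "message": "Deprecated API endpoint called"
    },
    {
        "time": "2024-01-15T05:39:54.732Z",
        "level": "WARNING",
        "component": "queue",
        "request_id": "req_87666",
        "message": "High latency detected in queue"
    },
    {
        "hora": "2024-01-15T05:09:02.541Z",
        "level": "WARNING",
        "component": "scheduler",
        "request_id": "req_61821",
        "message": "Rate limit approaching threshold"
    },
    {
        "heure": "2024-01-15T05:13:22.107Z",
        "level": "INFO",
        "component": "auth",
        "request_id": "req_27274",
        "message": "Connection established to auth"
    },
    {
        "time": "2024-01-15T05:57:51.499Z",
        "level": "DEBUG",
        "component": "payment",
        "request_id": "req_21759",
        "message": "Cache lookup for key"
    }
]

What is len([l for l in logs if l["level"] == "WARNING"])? 3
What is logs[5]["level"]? "DEBUG"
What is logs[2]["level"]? "WARNING"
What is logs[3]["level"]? "WARNING"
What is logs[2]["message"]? "High latency detected in queue"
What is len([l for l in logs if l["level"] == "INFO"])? 2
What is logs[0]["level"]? "INFO"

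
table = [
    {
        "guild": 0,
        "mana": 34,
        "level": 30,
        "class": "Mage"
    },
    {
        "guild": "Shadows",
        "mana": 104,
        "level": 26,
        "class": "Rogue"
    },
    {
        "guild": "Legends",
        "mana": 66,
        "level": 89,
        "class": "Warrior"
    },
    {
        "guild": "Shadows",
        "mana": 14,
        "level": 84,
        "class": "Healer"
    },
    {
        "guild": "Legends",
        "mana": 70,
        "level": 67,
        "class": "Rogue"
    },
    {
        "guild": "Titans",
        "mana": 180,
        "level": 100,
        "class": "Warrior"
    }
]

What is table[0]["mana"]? 34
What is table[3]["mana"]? 14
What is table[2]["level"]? 89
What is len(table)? 6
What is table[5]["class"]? "Warrior"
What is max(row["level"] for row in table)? 100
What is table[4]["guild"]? "Legends"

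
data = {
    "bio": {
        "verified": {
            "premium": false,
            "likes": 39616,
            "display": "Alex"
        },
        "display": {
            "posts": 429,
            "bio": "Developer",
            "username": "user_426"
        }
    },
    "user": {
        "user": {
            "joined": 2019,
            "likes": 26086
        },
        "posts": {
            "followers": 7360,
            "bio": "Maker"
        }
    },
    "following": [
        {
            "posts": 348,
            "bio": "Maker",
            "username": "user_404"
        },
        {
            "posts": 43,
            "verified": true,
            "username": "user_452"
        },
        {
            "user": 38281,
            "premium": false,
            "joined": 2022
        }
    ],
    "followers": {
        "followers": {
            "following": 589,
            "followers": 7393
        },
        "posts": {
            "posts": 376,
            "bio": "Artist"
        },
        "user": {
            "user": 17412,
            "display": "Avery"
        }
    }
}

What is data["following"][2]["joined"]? 2022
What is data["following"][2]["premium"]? False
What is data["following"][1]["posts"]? 43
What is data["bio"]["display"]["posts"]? 429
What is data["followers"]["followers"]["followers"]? 7393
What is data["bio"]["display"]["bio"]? "Developer"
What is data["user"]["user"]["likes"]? 26086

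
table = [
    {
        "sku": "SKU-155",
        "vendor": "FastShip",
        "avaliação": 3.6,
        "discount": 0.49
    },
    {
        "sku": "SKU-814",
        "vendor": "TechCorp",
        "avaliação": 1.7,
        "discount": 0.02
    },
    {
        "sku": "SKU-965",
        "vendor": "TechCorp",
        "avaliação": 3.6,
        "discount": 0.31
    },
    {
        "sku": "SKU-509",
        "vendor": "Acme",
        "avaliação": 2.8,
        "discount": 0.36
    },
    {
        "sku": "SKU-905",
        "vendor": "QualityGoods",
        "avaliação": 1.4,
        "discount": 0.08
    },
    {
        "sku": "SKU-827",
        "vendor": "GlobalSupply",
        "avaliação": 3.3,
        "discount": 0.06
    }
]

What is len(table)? 6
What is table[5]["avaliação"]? 3.3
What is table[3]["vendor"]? "Acme"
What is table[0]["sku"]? "SKU-155"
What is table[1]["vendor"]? "TechCorp"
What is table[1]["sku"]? "SKU-814"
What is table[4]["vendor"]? "QualityGoods"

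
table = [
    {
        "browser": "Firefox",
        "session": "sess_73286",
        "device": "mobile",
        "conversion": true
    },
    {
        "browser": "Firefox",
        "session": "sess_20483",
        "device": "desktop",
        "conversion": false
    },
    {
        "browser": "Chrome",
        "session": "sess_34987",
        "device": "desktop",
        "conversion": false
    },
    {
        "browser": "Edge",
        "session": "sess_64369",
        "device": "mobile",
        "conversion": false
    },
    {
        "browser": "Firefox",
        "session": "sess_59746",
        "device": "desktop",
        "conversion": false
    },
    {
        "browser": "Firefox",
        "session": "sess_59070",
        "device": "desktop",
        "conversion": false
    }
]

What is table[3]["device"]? "mobile"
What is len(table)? 6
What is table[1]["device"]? "desktop"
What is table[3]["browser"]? "Edge"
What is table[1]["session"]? "sess_20483"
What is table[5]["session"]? "sess_59070"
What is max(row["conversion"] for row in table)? True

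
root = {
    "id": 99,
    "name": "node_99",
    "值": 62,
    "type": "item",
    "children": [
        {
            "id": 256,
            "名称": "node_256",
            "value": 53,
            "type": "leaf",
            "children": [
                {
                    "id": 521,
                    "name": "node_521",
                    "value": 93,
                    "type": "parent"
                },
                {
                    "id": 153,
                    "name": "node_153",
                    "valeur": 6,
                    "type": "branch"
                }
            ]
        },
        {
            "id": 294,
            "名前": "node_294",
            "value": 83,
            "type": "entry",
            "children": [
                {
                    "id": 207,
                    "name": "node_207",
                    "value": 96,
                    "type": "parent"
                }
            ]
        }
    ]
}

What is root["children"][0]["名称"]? "node_256"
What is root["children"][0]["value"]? 53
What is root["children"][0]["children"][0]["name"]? "node_521"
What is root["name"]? "node_99"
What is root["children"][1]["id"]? 294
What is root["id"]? 99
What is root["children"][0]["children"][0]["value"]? 93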